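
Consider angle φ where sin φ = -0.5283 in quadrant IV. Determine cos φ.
cos φ = √(1 - sin²φ) = 0.8491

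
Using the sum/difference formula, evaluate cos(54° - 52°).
cos(54° - 52°) = cos 54° cos 52° + sin 54° sin 52° = 0.9994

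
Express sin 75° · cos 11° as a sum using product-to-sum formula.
sin 75° cos 11° = (1/2)[sin(75°+11°) + sin(75°-11°)]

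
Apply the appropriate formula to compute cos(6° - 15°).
cos(6° - 15°) = cos 6° cos 15° + sin 6° sin 15° = 0.9877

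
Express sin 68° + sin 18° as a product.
sin 68° + sin 18° = 2 sin(43°) cos(25°)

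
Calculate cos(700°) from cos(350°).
cos(700°) = 1 - 2sin²350° = 0.9397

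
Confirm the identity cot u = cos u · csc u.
RHS = cos u · (1/sin u) = cos u/sin u = cot u = LHS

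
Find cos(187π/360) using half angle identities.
cos(187π/360) = -√((1 + cos 187π/180)/2) = -0.06105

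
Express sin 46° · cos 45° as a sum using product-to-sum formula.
sin 46° cos 45° = (1/2)[sin(46°+45°) + sin(46°-45°)]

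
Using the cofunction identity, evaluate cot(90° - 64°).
cot(90° - 64°) = tan(64°) = 2.05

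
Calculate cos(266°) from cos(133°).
cos(266°) = cos²133° - sin²133° = -0.06976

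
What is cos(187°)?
cos(187°) = -0.9925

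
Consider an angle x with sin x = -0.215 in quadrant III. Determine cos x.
cos x = ±√(1 - sin²x) = -0.9766 (negative in QIII)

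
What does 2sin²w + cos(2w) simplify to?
2sin²w + cos(2w) = 1 (using Double angle)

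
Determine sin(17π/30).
sin(17π/30) = 0.9781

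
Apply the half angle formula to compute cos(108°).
cos(108°) = -√((1 + cos 216°)/2) = -0.309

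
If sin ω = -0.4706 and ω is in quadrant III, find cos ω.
cos ω = -0.8823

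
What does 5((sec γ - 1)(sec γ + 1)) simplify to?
5((sec γ - 1)(sec γ + 1)) = 5(tan²γ) (using Diff. of squares)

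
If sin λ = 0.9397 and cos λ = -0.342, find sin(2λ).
sin(2λ) = 2 sin λ cos λ = -0.6428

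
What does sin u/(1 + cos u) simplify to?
sin u/(1 + cos u) = tan(u/2) (using Half angle)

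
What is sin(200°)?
sin(200°) = -0.342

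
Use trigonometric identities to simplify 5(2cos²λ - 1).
5(2cos²λ - 1) = 5(cos(2λ)) (using Double angle)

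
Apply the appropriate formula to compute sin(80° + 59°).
sin(80° + 59°) = sin 80° cos 59° + cos 80° sin 59° = 0.6561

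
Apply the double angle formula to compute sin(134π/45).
sin(134π/45) = 2 sin 67π/45 cos 67π/45 = 0.06976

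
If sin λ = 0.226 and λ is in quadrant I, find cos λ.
cos λ = 0.9741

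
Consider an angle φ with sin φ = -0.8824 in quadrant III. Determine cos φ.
cos φ = ±√(1 - sin²φ) = -0.4705 (negative in QIII)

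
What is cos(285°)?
cos(285°) = (√6-√2)/4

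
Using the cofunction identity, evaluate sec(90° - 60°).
sec(90° - 60°) = csc(60°) = 2√3/3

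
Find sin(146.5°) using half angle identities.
sin(146.5°) = √((1 - cos 293°)/2) = 0.5519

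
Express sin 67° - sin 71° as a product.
sin 67° - sin 71° = 2 cos(69°) sin(-2°)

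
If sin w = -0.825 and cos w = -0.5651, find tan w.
tan w = sin w / cos w = 1.46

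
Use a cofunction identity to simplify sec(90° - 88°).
sec(90° - 88°) = csc(88°)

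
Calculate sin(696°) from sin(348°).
sin(696°) = 2 sin 348° cos 348° = -0.4067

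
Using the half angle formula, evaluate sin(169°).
sin(169°) = √((1 - cos 338°)/2) = 0.1908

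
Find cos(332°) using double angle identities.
cos(332°) = cos²166° - sin²166° = 0.8829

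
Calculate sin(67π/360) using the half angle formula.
sin(67π/360) = √((1 - cos 67π/180)/2) = 0.5519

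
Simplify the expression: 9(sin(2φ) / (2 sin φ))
9(sin(2φ) / (2 sin φ)) = 9(cos φ) (using Double angle)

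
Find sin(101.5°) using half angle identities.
sin(101.5°) = √((1 - cos 203°)/2) = 0.9799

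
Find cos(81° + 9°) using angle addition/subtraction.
cos(81° + 9°) = cos 81° cos 9° - sin 81° sin 9° = 0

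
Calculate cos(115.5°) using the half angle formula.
cos(115.5°) = -√((1 + cos 231°)/2) = -0.4305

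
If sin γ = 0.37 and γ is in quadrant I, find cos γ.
cos γ = 0.929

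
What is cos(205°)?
cos(205°) = -0.9063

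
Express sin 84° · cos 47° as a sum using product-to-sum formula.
sin 84° cos 47° = (1/2)[sin(84°+47°) + sin(84°-47°)]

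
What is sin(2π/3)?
sin(2π/3) = √3/2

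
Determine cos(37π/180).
cos(37π/180) = 0.7986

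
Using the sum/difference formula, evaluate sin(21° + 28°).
sin(21° + 28°) = sin 21° cos 28° + cos 21° sin 28° = 0.7547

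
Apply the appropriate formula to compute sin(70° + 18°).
sin(70° + 18°) = sin 70° cos 18° + cos 70° sin 18° = 0.9994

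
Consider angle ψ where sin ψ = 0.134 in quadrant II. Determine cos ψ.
cos ψ = ±√(1 - sin²ψ) = -0.991 (negative in QII)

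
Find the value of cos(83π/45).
cos(83π/45) = 0.8829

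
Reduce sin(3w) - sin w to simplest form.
sin(3w) - sin w = 2 cos(2w) sin w (using Sum-to-product)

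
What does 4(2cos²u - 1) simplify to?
4(2cos²u - 1) = 4(cos(2u)) (using Double angle)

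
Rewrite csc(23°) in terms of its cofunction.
csc(23°) = sec(90° - 23°) = sec(67°)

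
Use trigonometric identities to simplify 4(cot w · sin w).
4(cot w · sin w) = 4(cos w) (using Quotient identity)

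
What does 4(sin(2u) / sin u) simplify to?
4(sin(2u) / sin u) = 4(2 cos u) (using Double angle)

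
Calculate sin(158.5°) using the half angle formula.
sin(158.5°) = √((1 - cos 317°)/2) = 0.3665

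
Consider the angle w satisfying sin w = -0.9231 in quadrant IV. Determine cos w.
cos w = √(1 - sin²w) = 0.3846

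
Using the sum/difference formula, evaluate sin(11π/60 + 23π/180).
sin(11π/60 + 23π/180) = sin 11π/60 cos 23π/180 + cos 11π/60 sin 23π/180 = 0.829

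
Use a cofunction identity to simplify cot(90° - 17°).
cot(90° - 17°) = tan(17°)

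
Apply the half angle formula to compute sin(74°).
sin(74°) = √((1 - cos 148°)/2) = 0.9613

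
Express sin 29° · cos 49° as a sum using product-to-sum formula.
sin 29° cos 49° = (1/2)[sin(29°+49°) + sin(29°-49°)]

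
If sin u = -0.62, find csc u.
csc u = 1/sin u = -1.613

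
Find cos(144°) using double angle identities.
cos(144°) = 2cos²72° - 1 = -0.809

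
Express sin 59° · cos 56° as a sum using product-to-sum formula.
sin 59° cos 56° = (1/2)[sin(59°+56°) + sin(59°-56°)]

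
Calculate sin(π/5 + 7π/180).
sin(π/5 + 7π/180) = sin π/5 cos 7π/180 + cos π/5 sin 7π/180 = 0.682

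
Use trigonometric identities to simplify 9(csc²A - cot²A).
9(csc²A - cot²A) = 9 (using Pythagorean identity)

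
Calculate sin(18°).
sin(18°) = 0.309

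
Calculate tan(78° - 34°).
tan(78° - 34°) = (tan 78° - tan 34°)/(1 + tan 78° tan 34°) = 0.9657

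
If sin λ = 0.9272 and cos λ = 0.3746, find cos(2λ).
cos(2λ) = cos²λ - sin²λ = -0.7194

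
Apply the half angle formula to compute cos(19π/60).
cos(19π/60) = √((1 + cos 19π/30)/2) = 0.5446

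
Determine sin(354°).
sin(354°) = -0.1045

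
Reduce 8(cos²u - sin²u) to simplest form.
8(cos²u - sin²u) = 8(cos(2u)) (using Double angle)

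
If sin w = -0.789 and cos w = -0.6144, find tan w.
tan w = sin w / cos w = 1.284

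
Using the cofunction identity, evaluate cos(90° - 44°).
cos(90° - 44°) = sin(44°) = 0.6947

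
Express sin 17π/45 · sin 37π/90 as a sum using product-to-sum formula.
sin 17π/45 sin 37π/90 = (1/2)[cos(17π/45-37π/90) - cos(17π/45+37π/90)]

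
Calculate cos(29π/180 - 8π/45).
cos(29π/180 - 8π/45) = cos 29π/180 cos 8π/45 + sin 29π/180 sin 8π/45 = 0.9986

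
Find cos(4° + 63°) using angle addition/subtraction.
cos(4° + 63°) = cos 4° cos 63° - sin 4° sin 63° = 0.3907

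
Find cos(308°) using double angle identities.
cos(308°) = cos²154° - sin²154° = 0.6157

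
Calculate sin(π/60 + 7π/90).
sin(π/60 + 7π/90) = sin π/60 cos 7π/90 + cos π/60 sin 7π/90 = 0.2924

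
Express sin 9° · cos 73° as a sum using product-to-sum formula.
sin 9° cos 73° = (1/2)[sin(9°+73°) + sin(9°-73°)]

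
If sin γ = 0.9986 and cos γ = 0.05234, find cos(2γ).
cos(2γ) = cos²γ - sin²γ = -0.9945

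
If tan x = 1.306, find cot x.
cot x = 1/tan x = 0.7657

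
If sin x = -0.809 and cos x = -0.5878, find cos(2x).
cos(2x) = cos²x - sin²x = -0.309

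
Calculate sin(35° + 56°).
sin(35° + 56°) = sin 35° cos 56° + cos 35° sin 56° = 0.9998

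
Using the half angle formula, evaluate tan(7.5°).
tan(7.5°) = sin 15° / (1 + cos 15°) = 0.1317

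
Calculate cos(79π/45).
cos(79π/45) = 0.7193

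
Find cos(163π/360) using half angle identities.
cos(163π/360) = √((1 + cos 163π/180)/2) = 0.1478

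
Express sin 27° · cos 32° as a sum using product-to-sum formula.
sin 27° cos 32° = (1/2)[sin(27°+32°) + sin(27°-32°)]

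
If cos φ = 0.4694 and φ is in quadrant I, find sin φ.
sin φ = 0.883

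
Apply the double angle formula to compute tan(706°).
tan(706°) = 2 tan 353° / (1 - tan²353°) = -0.2493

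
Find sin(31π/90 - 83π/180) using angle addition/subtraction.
sin(31π/90 - 83π/180) = sin 31π/90 cos 83π/180 - cos 31π/90 sin 83π/180 = -0.3584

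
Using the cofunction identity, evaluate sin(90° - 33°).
sin(90° - 33°) = cos(33°) = 0.8387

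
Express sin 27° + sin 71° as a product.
sin 27° + sin 71° = 2 sin(49°) cos(-22°)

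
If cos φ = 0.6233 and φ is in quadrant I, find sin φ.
sin φ = 0.782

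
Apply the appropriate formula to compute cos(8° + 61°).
cos(8° + 61°) = cos 8° cos 61° - sin 8° sin 61° = 0.3584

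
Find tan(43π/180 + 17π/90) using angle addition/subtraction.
tan(43π/180 + 17π/90) = (tan 43π/180 + tan 17π/90)/(1 - tan 43π/180 tan 17π/90) = 4.331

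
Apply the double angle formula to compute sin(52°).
sin(52°) = 2 sin 26° cos 26° = 0.788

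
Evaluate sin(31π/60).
sin(31π/60) = 0.9986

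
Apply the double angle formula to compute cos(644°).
cos(644°) = cos²322° - sin²322° = 0.2419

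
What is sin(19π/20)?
sin(19π/20) = 0.1564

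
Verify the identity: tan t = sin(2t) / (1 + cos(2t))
RHS = 2 sin t cos t / (2cos²t) = sin t/cos t = tan t = LHS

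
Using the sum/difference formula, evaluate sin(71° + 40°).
sin(71° + 40°) = sin 71° cos 40° + cos 71° sin 40° = 0.9336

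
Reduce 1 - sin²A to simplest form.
1 - sin²A = cos²A (using Pythagorean identity)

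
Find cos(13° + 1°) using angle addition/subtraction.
cos(13° + 1°) = cos 13° cos 1° - sin 13° sin 1° = 0.9703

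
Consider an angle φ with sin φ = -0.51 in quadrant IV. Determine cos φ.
cos φ = √(1 - sin²φ) = 0.8602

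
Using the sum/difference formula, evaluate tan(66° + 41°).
tan(66° + 41°) = (tan 66° + tan 41°)/(1 - tan 66° tan 41°) = -3.271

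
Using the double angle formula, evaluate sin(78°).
sin(78°) = 2 sin 39° cos 39° = 0.9781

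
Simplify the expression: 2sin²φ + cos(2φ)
2sin²φ + cos(2φ) = 1 (using Double angle)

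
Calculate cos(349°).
cos(349°) = 0.9816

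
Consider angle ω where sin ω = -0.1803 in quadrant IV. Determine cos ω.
cos ω = √(1 - sin²ω) = 0.9836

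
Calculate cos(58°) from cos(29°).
cos(58°) = cos²29° - sin²29° = 0.5299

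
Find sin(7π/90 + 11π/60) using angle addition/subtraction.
sin(7π/90 + 11π/60) = sin 7π/90 cos 11π/60 + cos 7π/90 sin 11π/60 = 0.7314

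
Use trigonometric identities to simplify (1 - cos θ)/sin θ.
(1 - cos θ)/sin θ = tan(θ/2) (using Half angle)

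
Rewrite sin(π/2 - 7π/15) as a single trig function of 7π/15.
sin(π/2 - 7π/15) = cos(7π/15)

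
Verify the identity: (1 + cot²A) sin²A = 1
LHS = csc²A · sin²A = (1/sin²A) · sin²A = 1 = RHS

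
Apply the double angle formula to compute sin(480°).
sin(480°) = 2 sin 240° cos 240° = √3/2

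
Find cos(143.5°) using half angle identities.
cos(143.5°) = -√((1 + cos 287°)/2) = -0.8039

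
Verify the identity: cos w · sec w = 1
LHS = cos w · (1/cos w) = 1 = RHS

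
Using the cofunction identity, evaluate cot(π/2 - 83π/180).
cot(π/2 - 83π/180) = tan(83π/180) = 8.144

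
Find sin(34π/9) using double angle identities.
sin(34π/9) = 2 sin 17π/9 cos 17π/9 = -0.6428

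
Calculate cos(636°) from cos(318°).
cos(636°) = cos²318° - sin²318° = 0.1045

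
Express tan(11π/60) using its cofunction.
tan(11π/60) = cot(π/2 - 11π/60) = cot(19π/60)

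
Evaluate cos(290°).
cos(290°) = 0.342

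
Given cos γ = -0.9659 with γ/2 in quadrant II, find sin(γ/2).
sin(γ/2) = ±√((1 - cos γ)/2); positive since γ/2 ∈ QII, so sin(γ/2) = 0.9914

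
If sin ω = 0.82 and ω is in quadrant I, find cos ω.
cos ω = 0.5724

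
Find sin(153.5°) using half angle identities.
sin(153.5°) = √((1 - cos 307°)/2) = 0.4462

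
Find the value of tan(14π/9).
tan(14π/9) = -5.671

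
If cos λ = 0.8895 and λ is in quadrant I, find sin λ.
sin λ = 0.4569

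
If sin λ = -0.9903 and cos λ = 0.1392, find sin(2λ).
sin(2λ) = 2 sin λ cos λ = -0.2757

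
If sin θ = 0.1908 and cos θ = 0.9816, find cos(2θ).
cos(2θ) = cos²θ - sin²θ = 0.9271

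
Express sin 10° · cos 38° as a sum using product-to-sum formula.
sin 10° cos 38° = (1/2)[sin(10°+38°) + sin(10°-38°)]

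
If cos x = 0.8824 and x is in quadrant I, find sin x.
sin x = 0.4705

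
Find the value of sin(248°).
sin(248°) = -0.9272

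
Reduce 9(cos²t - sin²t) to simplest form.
9(cos²t - sin²t) = 9(cos(2t)) (using Double angle)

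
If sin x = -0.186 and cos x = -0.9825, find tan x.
tan x = sin x / cos x = 0.1893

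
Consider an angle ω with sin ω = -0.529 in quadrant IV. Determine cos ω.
cos ω = √(1 - sin²ω) = 0.8486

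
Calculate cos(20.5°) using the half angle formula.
cos(20.5°) = √((1 + cos 41°)/2) = 0.9367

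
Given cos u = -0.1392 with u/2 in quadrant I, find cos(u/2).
cos(u/2) = ±√((1 + cos u)/2); positive since u/2 ∈ QI, so cos(u/2) = 0.656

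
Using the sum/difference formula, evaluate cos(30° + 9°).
cos(30° + 9°) = cos 30° cos 9° - sin 30° sin 9° = 0.7771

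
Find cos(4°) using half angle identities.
cos(4°) = √((1 + cos 8°)/2) = 0.9976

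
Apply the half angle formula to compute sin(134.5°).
sin(134.5°) = √((1 - cos 269°)/2) = 0.7133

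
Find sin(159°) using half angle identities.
sin(159°) = √((1 - cos 318°)/2) = 0.3584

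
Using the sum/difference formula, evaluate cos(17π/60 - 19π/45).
cos(17π/60 - 19π/45) = cos 17π/60 cos 19π/45 + sin 17π/60 sin 19π/45 = 0.9063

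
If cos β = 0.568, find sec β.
sec β = 1/cos β = 1.761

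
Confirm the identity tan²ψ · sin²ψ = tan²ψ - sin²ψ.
RHS = sin²ψ/cos²ψ - sin²ψ = sin²ψ(1/cos²ψ - 1) = sin²ψ · (1 - cos²ψ)/cos²ψ = sin²ψ · sin²ψ/cos²ψ = sin²ψ · tan²ψ = LHS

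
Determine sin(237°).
sin(237°) = -0.8387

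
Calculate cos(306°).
cos(306°) = 0.5878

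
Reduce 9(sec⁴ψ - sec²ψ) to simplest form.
9(sec⁴ψ - sec²ψ) = 9(tan⁴ψ + tan²ψ) (using Pythagorean)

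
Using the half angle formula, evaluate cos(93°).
cos(93°) = -√((1 + cos 186°)/2) = -0.05234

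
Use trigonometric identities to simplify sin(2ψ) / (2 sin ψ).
sin(2ψ) / (2 sin ψ) = cos ψ (using Double angle)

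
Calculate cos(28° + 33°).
cos(28° + 33°) = cos 28° cos 33° - sin 28° sin 33° = 0.4848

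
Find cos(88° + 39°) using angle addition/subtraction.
cos(88° + 39°) = cos 88° cos 39° - sin 88° sin 39° = -0.6018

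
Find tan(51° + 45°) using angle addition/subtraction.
tan(51° + 45°) = (tan 51° + tan 45°)/(1 - tan 51° tan 45°) = -9.514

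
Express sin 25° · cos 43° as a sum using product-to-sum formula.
sin 25° cos 43° = (1/2)[sin(25°+43°) + sin(25°-43°)]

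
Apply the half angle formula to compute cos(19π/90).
cos(19π/90) = √((1 + cos 19π/45)/2) = 0.788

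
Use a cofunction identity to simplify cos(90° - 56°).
cos(90° - 56°) = sin(56°)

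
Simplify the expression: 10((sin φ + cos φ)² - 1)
10((sin φ + cos φ)² - 1) = 10(sin(2φ)) (using Pythagorean + double angle)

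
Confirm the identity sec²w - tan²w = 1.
LHS = 1/cos²w - sin²w/cos²w = (1 - sin²w)/cos²w = cos²w/cos²w = 1 = RHS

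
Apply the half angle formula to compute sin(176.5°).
sin(176.5°) = √((1 - cos 353°)/2) = 0.06105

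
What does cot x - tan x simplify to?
cot x - tan x = 2 cot(2x) (using Double angle)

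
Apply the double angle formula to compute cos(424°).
cos(424°) = cos²212° - sin²212° = 0.4384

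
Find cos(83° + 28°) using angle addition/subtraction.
cos(83° + 28°) = cos 83° cos 28° - sin 83° sin 28° = -0.3584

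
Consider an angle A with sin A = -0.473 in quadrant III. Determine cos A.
cos A = ±√(1 - sin²A) = -0.8811 (negative in QIII)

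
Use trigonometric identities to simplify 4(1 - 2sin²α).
4(1 - 2sin²α) = 4(cos(2α)) (using Double angle)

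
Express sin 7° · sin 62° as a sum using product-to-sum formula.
sin 7° sin 62° = (1/2)[cos(7°-62°) - cos(7°+62°)]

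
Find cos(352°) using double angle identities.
cos(352°) = cos²176° - sin²176° = 0.9903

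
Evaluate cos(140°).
cos(140°) = -0.766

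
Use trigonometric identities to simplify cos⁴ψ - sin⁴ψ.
cos⁴ψ - sin⁴ψ = cos(2ψ) (using Factoring + double angle)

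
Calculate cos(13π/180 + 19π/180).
cos(13π/180 + 19π/180) = cos 13π/180 cos 19π/180 - sin 13π/180 sin 19π/180 = 0.848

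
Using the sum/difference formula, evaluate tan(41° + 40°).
tan(41° + 40°) = (tan 41° + tan 40°)/(1 - tan 41° tan 40°) = 6.314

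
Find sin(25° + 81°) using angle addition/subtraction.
sin(25° + 81°) = sin 25° cos 81° + cos 25° sin 81° = 0.9613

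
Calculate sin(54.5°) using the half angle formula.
sin(54.5°) = √((1 - cos 109°)/2) = 0.8141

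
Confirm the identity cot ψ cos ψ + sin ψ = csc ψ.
LHS = cos²ψ/sin ψ + sin ψ = (cos²ψ + sin²ψ)/sin ψ = 1/sin ψ = csc ψ = RHS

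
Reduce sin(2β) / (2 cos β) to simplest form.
sin(2β) / (2 cos β) = sin β (using Double angle)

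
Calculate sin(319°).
sin(319°) = -0.6561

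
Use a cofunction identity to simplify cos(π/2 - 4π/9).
cos(π/2 - 4π/9) = sin(4π/9)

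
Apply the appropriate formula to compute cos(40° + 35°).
cos(40° + 35°) = cos 40° cos 35° - sin 40° sin 35° = (√6-√2)/4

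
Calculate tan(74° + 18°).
tan(74° + 18°) = (tan 74° + tan 18°)/(1 - tan 74° tan 18°) = -28.64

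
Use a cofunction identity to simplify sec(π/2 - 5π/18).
sec(π/2 - 5π/18) = csc(5π/18)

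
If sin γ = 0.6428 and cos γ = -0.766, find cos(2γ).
cos(2γ) = cos²γ - sin²γ = 0.1736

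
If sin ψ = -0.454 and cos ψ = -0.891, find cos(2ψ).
cos(2ψ) = cos²ψ - sin²ψ = 0.5878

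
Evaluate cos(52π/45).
cos(52π/45) = -0.8829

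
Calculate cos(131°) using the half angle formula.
cos(131°) = -√((1 + cos 262°)/2) = -0.6561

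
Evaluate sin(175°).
sin(175°) = 0.08716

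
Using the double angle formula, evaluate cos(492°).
cos(492°) = cos²246° - sin²246° = -0.6691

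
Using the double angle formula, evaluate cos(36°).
cos(36°) = cos²18° - sin²18° = 0.809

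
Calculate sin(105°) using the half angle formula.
sin(105°) = √((1 - cos 210°)/2) = (√6+√2)/4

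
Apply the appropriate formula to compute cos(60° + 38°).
cos(60° + 38°) = cos 60° cos 38° - sin 60° sin 38° = -0.1392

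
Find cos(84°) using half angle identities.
cos(84°) = √((1 + cos 168°)/2) = 0.1045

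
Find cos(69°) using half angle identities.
cos(69°) = √((1 + cos 138°)/2) = 0.3584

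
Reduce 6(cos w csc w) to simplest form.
6(cos w csc w) = 6(cot w) (using Reciprocal + quotient)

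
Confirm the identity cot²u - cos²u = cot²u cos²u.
LHS = cos²u/sin²u - cos²u = cos²u(1/sin²u - 1) = cos²u · (1 - sin²u)/sin²u = cos²u · cos²u/sin²u = cos²u · cot²u = RHS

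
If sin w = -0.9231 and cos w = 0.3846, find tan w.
tan w = sin w / cos w = -2.4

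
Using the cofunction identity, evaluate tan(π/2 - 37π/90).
tan(π/2 - 37π/90) = cot(37π/90) = 0.2867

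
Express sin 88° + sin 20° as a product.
sin 88° + sin 20° = 2 sin(54°) cos(34°)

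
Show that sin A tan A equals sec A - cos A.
RHS = 1/cos A - cos A = (1 - cos²A)/cos A = sin²A/cos A = sin A · (sin A/cos A) = sin A tan A = LHS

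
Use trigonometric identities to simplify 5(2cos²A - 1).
5(2cos²A - 1) = 5(cos(2A)) (using Double angle)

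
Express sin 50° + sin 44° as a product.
sin 50° + sin 44° = 2 sin(47°) cos(3°)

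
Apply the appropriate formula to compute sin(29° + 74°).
sin(29° + 74°) = sin 29° cos 74° + cos 29° sin 74° = 0.9744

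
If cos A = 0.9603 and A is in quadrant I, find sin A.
sin A = 0.279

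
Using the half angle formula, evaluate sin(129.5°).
sin(129.5°) = √((1 - cos 259°)/2) = 0.7716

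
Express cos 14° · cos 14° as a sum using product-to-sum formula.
cos 14° cos 14° = (1/2)[cos(14°-14°) + cos(14°+14°)]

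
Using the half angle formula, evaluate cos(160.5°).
cos(160.5°) = -√((1 + cos 321°)/2) = -0.9426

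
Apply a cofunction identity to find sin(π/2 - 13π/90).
sin(π/2 - 13π/90) = cos(13π/90) = 0.8988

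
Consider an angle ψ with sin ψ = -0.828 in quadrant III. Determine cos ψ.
cos ψ = ±√(1 - sin²ψ) = -0.5607 (negative in QIII)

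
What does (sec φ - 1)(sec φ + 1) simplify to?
(sec φ - 1)(sec φ + 1) = tan²φ (using Diff. of squares)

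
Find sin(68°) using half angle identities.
sin(68°) = √((1 - cos 136°)/2) = 0.9272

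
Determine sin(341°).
sin(341°) = -0.3256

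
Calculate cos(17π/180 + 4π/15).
cos(17π/180 + 4π/15) = cos 17π/180 cos 4π/15 - sin 17π/180 sin 4π/15 = 0.4226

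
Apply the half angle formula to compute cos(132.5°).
cos(132.5°) = -√((1 + cos 265°)/2) = -0.6756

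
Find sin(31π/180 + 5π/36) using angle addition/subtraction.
sin(31π/180 + 5π/36) = sin 31π/180 cos 5π/36 + cos 31π/180 sin 5π/36 = 0.829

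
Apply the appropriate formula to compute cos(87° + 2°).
cos(87° + 2°) = cos 87° cos 2° - sin 87° sin 2° = 0.01745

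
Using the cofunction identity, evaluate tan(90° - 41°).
tan(90° - 41°) = cot(41°) = 1.15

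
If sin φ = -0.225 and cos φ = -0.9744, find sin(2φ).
sin(2φ) = 2 sin φ cos φ = 0.4385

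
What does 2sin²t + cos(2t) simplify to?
2sin²t + cos(2t) = 1 (using Double angle)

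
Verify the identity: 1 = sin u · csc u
RHS = sin u · (1/sin u) = 1 = LHS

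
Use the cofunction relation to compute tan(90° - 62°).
tan(90° - 62°) = cot(62°) = 0.5317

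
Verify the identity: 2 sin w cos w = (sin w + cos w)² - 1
RHS = sin²w + 2 sin w cos w + cos²w - 1 = (sin²w + cos²w) + 2 sin w cos w - 1 = 1 + 2 sin w cos w - 1 = 2 sin w cos w = LHS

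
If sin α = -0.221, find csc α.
csc α = 1/sin α = -4.525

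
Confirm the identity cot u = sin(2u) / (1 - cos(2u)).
RHS = 2 sin u cos u / (2sin²u) = cos u/sin u = cot u = LHS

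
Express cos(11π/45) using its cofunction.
cos(11π/45) = sin(π/2 - 11π/45) = sin(23π/90)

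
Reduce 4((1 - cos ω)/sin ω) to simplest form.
4((1 - cos ω)/sin ω) = 4(tan(ω/2)) (using Half angle)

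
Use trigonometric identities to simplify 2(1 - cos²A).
2(1 - cos²A) = 2(sin²A) (using Pythagorean identity)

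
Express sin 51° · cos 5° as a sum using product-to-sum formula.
sin 51° cos 5° = (1/2)[sin(51°+5°) + sin(51°-5°)]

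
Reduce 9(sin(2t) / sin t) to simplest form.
9(sin(2t) / sin t) = 9(2 cos t) (using Double angle)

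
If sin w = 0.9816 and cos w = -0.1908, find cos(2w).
cos(2w) = cos²w - sin²w = -0.9271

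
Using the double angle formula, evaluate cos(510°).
cos(510°) = cos²255° - sin²255° = -√3/2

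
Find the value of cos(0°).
cos(0°) = 1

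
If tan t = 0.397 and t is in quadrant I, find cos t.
cos t = 0.9294 (using tan²t + 1 = sec²t)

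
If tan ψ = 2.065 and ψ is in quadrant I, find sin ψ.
sin ψ = 0.9 (using tan²ψ + 1 = sec²ψ)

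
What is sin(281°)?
sin(281°) = -0.9816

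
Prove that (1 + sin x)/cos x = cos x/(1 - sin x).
LHS = (1 + sin x)(1 - sin x) / (cos x(1 - sin x)) = (1 - sin²x) / (cos x(1 - sin x)) = cos²x / (cos x(1 - sin x)) = cos x/(1 - sin x) = RHS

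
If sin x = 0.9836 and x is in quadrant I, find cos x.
cos x = 0.1804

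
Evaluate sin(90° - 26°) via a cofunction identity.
sin(90° - 26°) = cos(26°) = 0.8988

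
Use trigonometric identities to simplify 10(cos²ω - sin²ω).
10(cos²ω - sin²ω) = 10(cos(2ω)) (using Double angle)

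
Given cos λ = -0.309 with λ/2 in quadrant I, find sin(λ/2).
sin(λ/2) = ±√((1 - cos λ)/2); positive since λ/2 ∈ QI, so sin(λ/2) = 0.809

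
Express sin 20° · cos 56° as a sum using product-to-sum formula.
sin 20° cos 56° = (1/2)[sin(20°+56°) + sin(20°-56°)]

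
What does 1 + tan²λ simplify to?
1 + tan²λ = sec²λ (using Pythagorean identity)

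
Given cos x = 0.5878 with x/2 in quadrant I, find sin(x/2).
sin(x/2) = ±√((1 - cos x)/2); positive since x/2 ∈ QI, so sin(x/2) = 0.454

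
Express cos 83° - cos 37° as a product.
cos 83° - cos 37° = -2 sin(60°) sin(23°)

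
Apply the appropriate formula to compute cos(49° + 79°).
cos(49° + 79°) = cos 49° cos 79° - sin 49° sin 79° = -0.6157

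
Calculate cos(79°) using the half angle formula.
cos(79°) = √((1 + cos 158°)/2) = 0.1908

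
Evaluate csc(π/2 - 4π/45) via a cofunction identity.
csc(π/2 - 4π/45) = sec(4π/45) = 1.04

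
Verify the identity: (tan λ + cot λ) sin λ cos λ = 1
LHS = (sin λ/cos λ + cos λ/sin λ) sin λ cos λ = ((sin²λ + cos²λ)/(sin λ cos λ)) · sin λ cos λ = sin²λ + cos²λ = 1 = RHS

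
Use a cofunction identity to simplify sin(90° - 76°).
sin(90° - 76°) = cos(76°)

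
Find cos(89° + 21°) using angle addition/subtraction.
cos(89° + 21°) = cos 89° cos 21° - sin 89° sin 21° = -0.342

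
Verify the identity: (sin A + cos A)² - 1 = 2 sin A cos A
LHS = sin²A + 2 sin A cos A + cos²A - 1 = (sin²A + cos²A) + 2 sin A cos A - 1 = 1 + 2 sin A cos A - 1 = 2 sin A cos A = RHS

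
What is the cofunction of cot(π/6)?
cot(π/6) = tan(π/2 - π/6) = tan(π/3)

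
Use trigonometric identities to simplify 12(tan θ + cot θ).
12(tan θ + cot θ) = 12(sec θ csc θ) (using Quotient identities)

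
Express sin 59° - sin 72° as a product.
sin 59° - sin 72° = 2 cos(65.5°) sin(-6.5°)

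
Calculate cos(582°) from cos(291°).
cos(582°) = 1 - 2sin²291° = -0.7431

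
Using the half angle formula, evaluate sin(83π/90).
sin(83π/90) = √((1 - cos 83π/45)/2) = 0.2419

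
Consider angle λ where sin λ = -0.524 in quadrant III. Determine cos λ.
cos λ = ±√(1 - sin²λ) = -0.8517 (negative in QIII)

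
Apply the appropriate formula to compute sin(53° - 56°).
sin(53° - 56°) = sin 53° cos 56° - cos 53° sin 56° = -0.05234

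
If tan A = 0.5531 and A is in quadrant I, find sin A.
sin A = 0.484 (using tan²A + 1 = sec²A)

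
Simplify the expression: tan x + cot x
tan x + cot x = sec x csc x (using Quotient identities)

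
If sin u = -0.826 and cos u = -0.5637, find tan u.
tan u = sin u / cos u = 1.465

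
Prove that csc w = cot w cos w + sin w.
RHS = cos²w/sin w + sin w = (cos²w + sin²w)/sin w = 1/sin w = csc w = LHS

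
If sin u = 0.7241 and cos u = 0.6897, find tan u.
tan u = sin u / cos u = 1.05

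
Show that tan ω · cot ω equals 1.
LHS = (sin ω/cos ω) · (cos ω/sin ω) = 1 = RHS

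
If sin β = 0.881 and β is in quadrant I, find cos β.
cos β = 0.4731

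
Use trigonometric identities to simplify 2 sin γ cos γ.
2 sin γ cos γ = sin(2γ) (using Double angle)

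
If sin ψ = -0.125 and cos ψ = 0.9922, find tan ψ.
tan ψ = sin ψ / cos ψ = -0.126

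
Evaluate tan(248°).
tan(248°) = 2.475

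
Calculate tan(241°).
tan(241°) = 1.804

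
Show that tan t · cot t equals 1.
LHS = (sin t/cos t) · (cos t/sin t) = 1 = RHS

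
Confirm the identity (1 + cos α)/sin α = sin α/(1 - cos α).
RHS = sin α(1 + cos α) / ((1 - cos α)(1 + cos α)) = sin α(1 + cos α) / (1 - cos²α) = sin α(1 + cos α) / sin²α = (1 + cos α)/sin α = LHS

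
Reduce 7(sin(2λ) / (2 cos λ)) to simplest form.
7(sin(2λ) / (2 cos λ)) = 7(sin λ) (using Double angle)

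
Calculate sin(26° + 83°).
sin(26° + 83°) = sin 26° cos 83° + cos 26° sin 83° = 0.9455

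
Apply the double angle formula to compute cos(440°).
cos(440°) = cos²220° - sin²220° = 0.1736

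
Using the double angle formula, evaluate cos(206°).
cos(206°) = cos²103° - sin²103° = -0.8988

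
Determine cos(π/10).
cos(π/10) = 0.9511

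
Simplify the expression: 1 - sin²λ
1 - sin²λ = cos²λ (using Pythagorean identity)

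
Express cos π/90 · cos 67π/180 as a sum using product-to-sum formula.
cos π/90 cos 67π/180 = (1/2)[cos(π/90-67π/180) + cos(π/90+67π/180)]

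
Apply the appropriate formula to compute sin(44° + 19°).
sin(44° + 19°) = sin 44° cos 19° + cos 44° sin 19° = 0.891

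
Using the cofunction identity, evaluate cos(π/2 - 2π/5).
cos(π/2 - 2π/5) = sin(2π/5) = 0.9511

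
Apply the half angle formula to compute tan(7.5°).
tan(7.5°) = sin 15° / (1 + cos 15°) = 0.1317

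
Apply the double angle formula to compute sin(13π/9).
sin(13π/9) = 2 sin 13π/18 cos 13π/18 = -0.9848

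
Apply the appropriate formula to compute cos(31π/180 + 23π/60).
cos(31π/180 + 23π/60) = cos 31π/180 cos 23π/60 - sin 31π/180 sin 23π/60 = -0.1736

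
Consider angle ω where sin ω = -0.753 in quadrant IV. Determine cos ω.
cos ω = √(1 - sin²ω) = 0.658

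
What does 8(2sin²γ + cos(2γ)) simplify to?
8(2sin²γ + cos(2γ)) = 8 (using Double angle)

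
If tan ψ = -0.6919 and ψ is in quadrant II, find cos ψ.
cos ψ = -0.8223 (using tan²ψ + 1 = sec²ψ)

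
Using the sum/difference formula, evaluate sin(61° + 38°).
sin(61° + 38°) = sin 61° cos 38° + cos 61° sin 38° = 0.9877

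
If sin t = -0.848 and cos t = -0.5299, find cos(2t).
cos(2t) = cos²t - sin²t = -0.4383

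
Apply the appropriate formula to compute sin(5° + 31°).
sin(5° + 31°) = sin 5° cos 31° + cos 5° sin 31° = 0.5878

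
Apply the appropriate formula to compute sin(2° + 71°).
sin(2° + 71°) = sin 2° cos 71° + cos 2° sin 71° = 0.9563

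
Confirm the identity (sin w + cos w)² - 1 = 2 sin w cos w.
LHS = sin²w + 2 sin w cos w + cos²w - 1 = (sin²w + cos²w) + 2 sin w cos w - 1 = 1 + 2 sin w cos w - 1 = 2 sin w cos w = RHS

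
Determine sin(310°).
sin(310°) = -0.766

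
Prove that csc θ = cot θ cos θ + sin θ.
RHS = cos²θ/sin θ + sin θ = (cos²θ + sin²θ)/sin θ = 1/sin θ = csc θ = LHS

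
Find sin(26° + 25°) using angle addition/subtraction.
sin(26° + 25°) = sin 26° cos 25° + cos 26° sin 25° = 0.7771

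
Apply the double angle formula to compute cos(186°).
cos(186°) = cos²93° - sin²93° = -0.9945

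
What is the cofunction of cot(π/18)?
cot(π/18) = tan(π/2 - π/18) = tan(4π/9)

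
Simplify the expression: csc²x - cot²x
csc²x - cot²x = 1 (using Pythagorean identity)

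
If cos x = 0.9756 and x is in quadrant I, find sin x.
sin x = 0.2196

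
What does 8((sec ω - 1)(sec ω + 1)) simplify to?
8((sec ω - 1)(sec ω + 1)) = 8(tan²ω) (using Diff. of squares)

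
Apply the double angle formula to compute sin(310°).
sin(310°) = 2 sin 155° cos 155° = -0.766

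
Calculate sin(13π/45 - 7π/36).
sin(13π/45 - 7π/36) = sin 13π/45 cos 7π/36 - cos 13π/45 sin 7π/36 = 0.2924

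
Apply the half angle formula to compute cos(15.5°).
cos(15.5°) = √((1 + cos 31°)/2) = 0.9636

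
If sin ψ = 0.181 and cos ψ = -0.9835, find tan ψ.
tan ψ = sin ψ / cos ψ = -0.184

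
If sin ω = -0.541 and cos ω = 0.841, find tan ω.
tan ω = sin ω / cos ω = -0.6433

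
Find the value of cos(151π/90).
cos(151π/90) = 0.5299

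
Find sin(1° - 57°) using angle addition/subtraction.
sin(1° - 57°) = sin 1° cos 57° - cos 1° sin 57° = -0.829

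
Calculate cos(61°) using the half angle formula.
cos(61°) = √((1 + cos 122°)/2) = 0.4848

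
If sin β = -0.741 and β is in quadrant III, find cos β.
cos β = -0.6715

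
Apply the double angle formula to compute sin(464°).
sin(464°) = 2 sin 232° cos 232° = 0.9703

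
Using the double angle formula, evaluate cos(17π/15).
cos(17π/15) = 2cos²17π/30 - 1 = -0.9135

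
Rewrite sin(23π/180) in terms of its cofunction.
sin(23π/180) = cos(π/2 - 23π/180) = cos(67π/180)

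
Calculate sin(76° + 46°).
sin(76° + 46°) = sin 76° cos 46° + cos 76° sin 46° = 0.848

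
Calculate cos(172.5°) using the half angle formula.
cos(172.5°) = -√((1 + cos 345°)/2) = -0.9914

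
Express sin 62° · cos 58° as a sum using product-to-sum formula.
sin 62° cos 58° = (1/2)[sin(62°+58°) + sin(62°-58°)]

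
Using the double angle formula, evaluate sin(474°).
sin(474°) = 2 sin 237° cos 237° = 0.9135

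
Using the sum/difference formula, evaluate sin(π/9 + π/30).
sin(π/9 + π/30) = sin π/9 cos π/30 + cos π/9 sin π/30 = 0.4384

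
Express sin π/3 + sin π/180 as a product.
sin π/3 + sin π/180 = 2 sin(61π/360) cos(59π/360)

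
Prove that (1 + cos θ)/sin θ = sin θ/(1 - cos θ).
RHS = sin θ(1 + cos θ) / ((1 - cos θ)(1 + cos θ)) = sin θ(1 + cos θ) / (1 - cos²θ) = sin θ(1 + cos θ) / sin²θ = (1 + cos θ)/sin θ = LHS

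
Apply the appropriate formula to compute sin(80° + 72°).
sin(80° + 72°) = sin 80° cos 72° + cos 80° sin 72° = 0.4695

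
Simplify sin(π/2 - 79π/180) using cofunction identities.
sin(π/2 - 79π/180) = cos(79π/180)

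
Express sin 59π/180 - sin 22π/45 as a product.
sin 59π/180 - sin 22π/45 = 2 cos(49π/120) sin(-29π/360)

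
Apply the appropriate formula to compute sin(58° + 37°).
sin(58° + 37°) = sin 58° cos 37° + cos 58° sin 37° = 0.9962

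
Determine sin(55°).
sin(55°) = 0.8192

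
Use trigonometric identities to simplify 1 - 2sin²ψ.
1 - 2sin²ψ = cos(2ψ) (using Double angle)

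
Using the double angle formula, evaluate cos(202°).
cos(202°) = cos²101° - sin²101° = -0.9272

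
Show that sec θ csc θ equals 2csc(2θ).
RHS = 2/sin(2θ) = 2/(2 sin θ cos θ) = 1/(sin θ cos θ) = (1/cos θ)(1/sin θ) = sec θ csc θ = LHS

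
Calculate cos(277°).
cos(277°) = 0.1219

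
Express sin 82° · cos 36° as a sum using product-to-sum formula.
sin 82° cos 36° = (1/2)[sin(82°+36°) + sin(82°-36°)]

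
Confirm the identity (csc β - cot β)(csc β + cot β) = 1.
LHS = csc²β - cot²β = (1 + cot²β) - cot²β = 1 = RHS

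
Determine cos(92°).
cos(92°) = -0.0349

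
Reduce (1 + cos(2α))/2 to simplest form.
(1 + cos(2α))/2 = cos²α (using Power reduction)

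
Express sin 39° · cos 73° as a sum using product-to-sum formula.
sin 39° cos 73° = (1/2)[sin(39°+73°) + sin(39°-73°)]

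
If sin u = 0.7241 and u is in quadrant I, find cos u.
cos u = 0.6897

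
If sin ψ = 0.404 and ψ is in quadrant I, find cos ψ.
cos ψ = 0.9148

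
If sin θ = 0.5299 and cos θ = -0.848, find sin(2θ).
sin(2θ) = 2 sin θ cos θ = -0.8987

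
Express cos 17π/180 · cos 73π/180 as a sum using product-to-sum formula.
cos 17π/180 cos 73π/180 = (1/2)[cos(17π/180-73π/180) + cos(17π/180+73π/180)]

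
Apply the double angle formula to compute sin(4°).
sin(4°) = 2 sin 2° cos 2° = 0.06976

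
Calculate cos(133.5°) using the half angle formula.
cos(133.5°) = -√((1 + cos 267°)/2) = -0.6884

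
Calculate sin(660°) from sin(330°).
sin(660°) = 2 sin 330° cos 330° = -√3/2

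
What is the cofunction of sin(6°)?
sin(6°) = cos(90° - 6°) = cos(84°)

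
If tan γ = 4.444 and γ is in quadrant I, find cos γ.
cos γ = 0.2195 (using tan²γ + 1 = sec²γ)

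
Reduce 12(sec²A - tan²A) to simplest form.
12(sec²A - tan²A) = 12 (using Pythagorean identity)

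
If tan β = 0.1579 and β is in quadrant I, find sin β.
sin β = 0.156 (using tan²β + 1 = sec²β)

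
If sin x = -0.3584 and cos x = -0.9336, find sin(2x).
sin(2x) = 2 sin x cos x = 0.6692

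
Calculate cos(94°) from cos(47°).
cos(94°) = cos²47° - sin²47° = -0.06976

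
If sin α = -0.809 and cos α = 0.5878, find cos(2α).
cos(2α) = cos²α - sin²α = -0.309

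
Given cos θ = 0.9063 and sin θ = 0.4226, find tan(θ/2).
tan(θ/2) = sin θ / (1 + cos θ) = 0.2217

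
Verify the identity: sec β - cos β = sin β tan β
LHS = 1/cos β - cos β = (1 - cos²β)/cos β = sin²β/cos β = sin β · (sin β/cos β) = sin β tan β = RHS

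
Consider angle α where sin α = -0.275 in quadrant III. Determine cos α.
cos α = ±√(1 - sin²α) = -0.9614 (negative in QIII)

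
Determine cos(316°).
cos(316°) = 0.7193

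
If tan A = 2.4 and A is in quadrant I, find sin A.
sin A = 0.9231 (using tan²A + 1 = sec²A)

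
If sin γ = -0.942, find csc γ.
csc γ = 1/sin γ = -1.062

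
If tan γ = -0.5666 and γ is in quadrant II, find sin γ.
sin γ = 0.493 (using tan²γ + 1 = sec²γ)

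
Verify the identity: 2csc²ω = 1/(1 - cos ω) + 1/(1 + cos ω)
RHS = [(1 + cos ω) + (1 - cos ω)] / [(1 - cos ω)(1 + cos ω)] = 2/(1 - cos²ω) = 2/sin²ω = 2csc²ω = LHS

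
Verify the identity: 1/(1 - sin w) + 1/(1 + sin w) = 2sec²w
LHS = [(1 + sin w) + (1 - sin w)] / [(1 - sin w)(1 + sin w)] = 2/(1 - sin²w) = 2/cos²w = 2sec²w = RHS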